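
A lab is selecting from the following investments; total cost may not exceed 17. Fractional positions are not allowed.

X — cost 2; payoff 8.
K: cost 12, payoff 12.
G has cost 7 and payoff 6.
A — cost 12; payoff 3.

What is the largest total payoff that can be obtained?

20

Treat it as a binary knapsack problem.
Take X and K: cost 2 + 12 = 14 ≤ 17, payoff 8 + 12 = 20.
No other feasible combination does better.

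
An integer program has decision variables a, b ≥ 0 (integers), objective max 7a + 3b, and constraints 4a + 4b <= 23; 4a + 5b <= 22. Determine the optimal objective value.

Relaxing integrality, the LP optimum is 38.50 at (a,b) = (5.5, 0), which is not an integer point.
(a,b)=(5,0): 4·5+4·0=20≤23, 4·5+5·0=20≤22, objective 35.
(a,b)=(4,1): 4·4+4·1=20≤23, 4·4+5·1=21≤22, objective 31.
No feasible integer point exceeds 35.

35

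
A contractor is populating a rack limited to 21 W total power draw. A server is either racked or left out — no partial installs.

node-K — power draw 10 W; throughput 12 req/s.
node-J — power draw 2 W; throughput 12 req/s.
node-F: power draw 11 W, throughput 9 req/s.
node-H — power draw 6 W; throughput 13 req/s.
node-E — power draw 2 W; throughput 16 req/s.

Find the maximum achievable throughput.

This is an integer program with binary decision variables.
Allowing fractional choices, the relaxed optimum would be about 53.8, but servers are indivisible.
node-J + node-F + node-H + node-E: power draw 2 + 11 + 6 + 2 = 21 ≤ 21, throughput 12 + 9 + 13 + 16 = 50.
node-J + node-H + node-E: power draw 2 + 6 + 2 = 10 ≤ 21, throughput 12 + 13 + 16 = 41.
node-K + node-J + node-H + node-E: power draw 10 + 2 + 6 + 2 = 20 ≤ 21, throughput 12 + 12 + 13 + 16 = 53.
Best is node-K, node-J, node-H, and node-E with total throughput 53.

53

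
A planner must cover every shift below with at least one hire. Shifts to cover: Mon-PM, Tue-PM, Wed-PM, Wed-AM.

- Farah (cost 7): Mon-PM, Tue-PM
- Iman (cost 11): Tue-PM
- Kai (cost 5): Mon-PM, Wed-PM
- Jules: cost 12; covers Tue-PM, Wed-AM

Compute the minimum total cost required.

17

This is a weighted set-cover instance.
Choose Kai and Jules: together they cover Mon-PM, Tue-PM, Wed-PM, Wed-AM — every shift.
Total cost: 5 + 12 = 17.
No cover costs less than 17.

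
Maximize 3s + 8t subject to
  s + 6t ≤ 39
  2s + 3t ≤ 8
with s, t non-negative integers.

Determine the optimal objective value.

19

(s,t)=(1,2): 1·1+6·2=13≤39, 2·1+3·2=8≤8, objective 19.
(s,t)=(0,2): 1·0+6·2=12≤39, 2·0+3·2=6≤8, objective 16.
(s,t)=(2,1): 1·2+6·1=8≤39, 2·2+3·1=7≤8, objective 14.
No feasible integer point exceeds 19.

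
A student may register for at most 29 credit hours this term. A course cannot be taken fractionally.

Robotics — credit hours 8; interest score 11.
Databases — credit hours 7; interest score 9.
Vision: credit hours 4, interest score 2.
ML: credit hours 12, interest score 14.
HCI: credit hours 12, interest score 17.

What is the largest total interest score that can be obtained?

Robotics + Databases + ML: credit hours 8 + 7 + 12 = 27 ≤ 29, interest score 11 + 9 + 14 = 34.
Robotics + Databases + HCI: credit hours 8 + 7 + 12 = 27 ≤ 29, interest score 11 + 9 + 17 = 37.
Vision + ML + HCI: credit hours 4 + 12 + 12 = 28 ≤ 29, interest score 2 + 14 + 17 = 33.
Best is Robotics, Databases, and HCI with total interest score 37.

37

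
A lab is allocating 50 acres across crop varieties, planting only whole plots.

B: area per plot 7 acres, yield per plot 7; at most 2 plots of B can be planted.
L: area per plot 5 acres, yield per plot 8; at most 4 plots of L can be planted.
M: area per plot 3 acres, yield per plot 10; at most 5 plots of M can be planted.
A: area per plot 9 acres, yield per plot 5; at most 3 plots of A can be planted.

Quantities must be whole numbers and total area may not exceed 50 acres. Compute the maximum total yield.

1×B, 4×L, and 5×M: area 42 ≤ 50, yield 1·7 + 4·8 + 5·10 = 89.
2×B, 4×L, and 5×M: area 49 ≤ 50, yield 2·7 + 4·8 + 5·10 = 96.
Best is 96.

96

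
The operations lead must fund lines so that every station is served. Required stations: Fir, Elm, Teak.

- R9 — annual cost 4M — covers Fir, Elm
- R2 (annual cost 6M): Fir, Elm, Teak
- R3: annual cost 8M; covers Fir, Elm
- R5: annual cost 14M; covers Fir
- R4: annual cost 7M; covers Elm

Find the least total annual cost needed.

The greedy cost-per-new-station heuristic would pick R9 and R2 for 10, but a cheaper cover exists.
R2 alone covers Fir, Elm, Teak — every station.
Total annual cost: 6.
No cover costs less than 6.

6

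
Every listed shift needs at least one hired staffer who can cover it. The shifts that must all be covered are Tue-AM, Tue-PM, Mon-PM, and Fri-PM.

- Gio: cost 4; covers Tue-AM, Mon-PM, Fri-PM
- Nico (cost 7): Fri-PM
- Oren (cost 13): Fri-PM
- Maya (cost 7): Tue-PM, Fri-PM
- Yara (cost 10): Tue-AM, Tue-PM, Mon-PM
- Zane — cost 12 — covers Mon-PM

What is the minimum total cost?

11

Choose Gio and Maya: together they cover Tue-AM, Tue-PM, Mon-PM, Fri-PM — every shift.
Total cost: 4 + 7 = 11.
No cover costs less than 11.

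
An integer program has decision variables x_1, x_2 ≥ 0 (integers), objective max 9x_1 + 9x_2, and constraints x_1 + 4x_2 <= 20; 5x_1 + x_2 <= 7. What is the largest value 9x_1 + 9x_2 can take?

The continuous relaxation peaks at (0.421, 4.89) with value 47.84; rounding to a feasible lattice point costs some objective.
(x_1,x_2)=(0,5): 1·0+4·5=20≤20, 5·0+1·5=5≤7, objective 45.
(x_1,x_2)=(0,4): 1·0+4·4=16≤20, 5·0+1·4=4≤7, objective 36.
(x_1,x_2)=(0,3): 1·0+4·3=12≤20, 5·0+1·3=3≤7, objective 27.
The best lattice point is (0,5), giving 45.

45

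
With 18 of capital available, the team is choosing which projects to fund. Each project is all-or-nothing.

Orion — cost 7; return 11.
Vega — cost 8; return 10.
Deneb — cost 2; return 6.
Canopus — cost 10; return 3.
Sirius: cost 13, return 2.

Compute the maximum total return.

Take Orion, Vega, and Deneb: cost 7 + 8 + 2 = 17 ≤ 18, return 11 + 10 + 6 = 27.
No other feasible combination does better.

27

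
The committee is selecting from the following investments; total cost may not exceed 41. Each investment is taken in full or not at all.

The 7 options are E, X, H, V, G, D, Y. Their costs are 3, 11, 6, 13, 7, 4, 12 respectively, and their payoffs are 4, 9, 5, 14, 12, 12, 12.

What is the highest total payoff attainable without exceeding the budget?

54

E + V + G + D + Y: cost 3 + 13 + 7 + 4 + 12 = 39 ≤ 41, payoff 4 + 14 + 12 + 12 + 12 = 54.
X + H + V + G + D: cost 11 + 6 + 13 + 7 + 4 = 41 ≤ 41, payoff 9 + 5 + 14 + 12 + 12 = 52.
Best is E, V, G, D, and Y with total payoff 54.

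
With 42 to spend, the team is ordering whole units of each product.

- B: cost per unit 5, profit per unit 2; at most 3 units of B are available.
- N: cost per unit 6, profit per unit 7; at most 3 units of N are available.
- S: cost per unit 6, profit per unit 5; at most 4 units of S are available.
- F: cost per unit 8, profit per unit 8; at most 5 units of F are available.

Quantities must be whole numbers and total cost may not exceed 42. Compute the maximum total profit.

45

3×N and 3×F: cost 42 ≤ 42, profit 3·7 + 3·8 = 45.
2×N, 1×S, and 3×F: cost 42 ≤ 42, profit 2·7 + 1·5 + 3·8 = 43.
Best is 45.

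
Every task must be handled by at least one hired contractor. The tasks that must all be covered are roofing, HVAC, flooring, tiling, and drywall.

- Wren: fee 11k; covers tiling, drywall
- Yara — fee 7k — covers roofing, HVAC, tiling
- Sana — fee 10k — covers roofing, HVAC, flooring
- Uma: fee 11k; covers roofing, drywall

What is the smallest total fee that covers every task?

21

The greedy cost-per-new-task heuristic would pick Yara, Sana, and Wren for 28, but a cheaper cover exists.
Choose Wren and Sana: together they cover roofing, HVAC, flooring, tiling, drywall — every task.
Total fee: 11 + 10 = 21.
No cover costs less than 21.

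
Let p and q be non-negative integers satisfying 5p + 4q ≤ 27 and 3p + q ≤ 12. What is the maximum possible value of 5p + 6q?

(p,q)=(0,6): 5·0+4·6=24≤27, 3·0+1·6=6≤12, objective 36.
(p,q)=(1,5): 5·1+4·5=25≤27, 3·1+1·5=8≤12, objective 35.
(p,q)=(0,5): 5·0+4·5=20≤27, 3·0+1·5=5≤12, objective 30.
No feasible integer point exceeds 36.

36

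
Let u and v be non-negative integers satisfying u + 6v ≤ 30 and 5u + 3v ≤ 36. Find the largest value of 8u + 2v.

(u,v)=(7,0) is feasible, giving 56.
(u,v)=(6,1) is feasible, giving 50.
(u,v)=(6,0) is feasible, giving 48.
Maximum is 56 at (u,v)=(7,0).

56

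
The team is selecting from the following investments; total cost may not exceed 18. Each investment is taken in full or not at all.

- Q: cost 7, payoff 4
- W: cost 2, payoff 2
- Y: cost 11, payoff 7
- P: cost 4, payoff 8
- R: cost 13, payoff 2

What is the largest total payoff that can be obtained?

Allowing fractional choices, the relaxed optimum would be about 17.6, but investments are indivisible.
Q + W + P: cost 7 + 2 + 4 = 13 ≤ 18, payoff 4 + 2 + 8 = 14.
W + Y + P: cost 2 + 11 + 4 = 17 ≤ 18, payoff 2 + 7 + 8 = 17.
Y + P: cost 11 + 4 = 15 ≤ 18, payoff 7 + 8 = 15.
Best is W, Y, and P with total payoff 17.

17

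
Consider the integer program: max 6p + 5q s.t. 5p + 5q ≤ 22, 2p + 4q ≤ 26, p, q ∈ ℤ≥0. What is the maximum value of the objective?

The continuous relaxation peaks at (4.4, 0) with value 26.40; rounding to a feasible lattice point costs some objective.
(p,q)=(4,0): 5·4+5·0=20≤22, 2·4+4·0=8≤26, objective 24.
(p,q)=(3,1): 5·3+5·1=20≤22, 2·3+4·1=10≤26, objective 23.
(p,q)=(3,0): 5·3+5·0=15≤22, 2·3+4·0=6≤26, objective 18.
No feasible integer point exceeds 24.

24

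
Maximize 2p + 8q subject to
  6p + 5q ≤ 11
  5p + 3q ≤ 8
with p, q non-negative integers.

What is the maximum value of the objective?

(p,q)=(0,2): 6·0+5·2=10≤11, 5·0+3·2=6≤8, objective 16.
(p,q)=(1,1): 6·1+5·1=11≤11, 5·1+3·1=8≤8, objective 10.
(p,q)=(0,1): 6·0+5·1=5≤11, 5·0+3·1=3≤8, objective 8.
Maximum is 16 at (p,q)=(0,2).

16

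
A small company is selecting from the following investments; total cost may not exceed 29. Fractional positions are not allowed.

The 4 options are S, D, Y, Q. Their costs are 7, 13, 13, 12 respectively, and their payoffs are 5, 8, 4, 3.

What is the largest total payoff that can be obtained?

13

Allowing fractional choices, the relaxed optimum would be about 15.8, but investments are indivisible.
D + Q: cost 13 + 12 = 25 ≤ 29, payoff 8 + 3 = 11.
D + Y: cost 13 + 13 = 26 ≤ 29, payoff 8 + 4 = 12.
S + D: cost 7 + 13 = 20 ≤ 29, payoff 5 + 8 = 13.
Best is S and D with total payoff 13.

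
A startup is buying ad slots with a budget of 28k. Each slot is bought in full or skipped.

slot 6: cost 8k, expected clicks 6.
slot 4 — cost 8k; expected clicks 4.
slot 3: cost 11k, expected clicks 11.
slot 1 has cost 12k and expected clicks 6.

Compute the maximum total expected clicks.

21

This is an integer program with binary decision variables.
Allowing fractional choices, the relaxed optimum would be about 21.5, but ad slots are indivisible.
slot 6 + slot 4 + slot 3: cost 8 + 8 + 11 = 27 ≤ 28, expected clicks 6 + 4 + 11 = 21.
slot 6 + slot 3: cost 8 + 11 = 19 ≤ 28, expected clicks 6 + 11 = 17.
Best is slot 6, slot 4, and slot 3 with total expected clicks 21.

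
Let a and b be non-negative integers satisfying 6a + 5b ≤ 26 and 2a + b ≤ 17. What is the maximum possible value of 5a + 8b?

(a,b)=(0,5): 6·0+5·5=25≤26, 2·0+1·5=5≤17, objective 40.
(a,b)=(1,4): 6·1+5·4=26≤26, 2·1+1·4=6≤17, objective 37.
(a,b)=(0,4): 6·0+5·4=20≤26, 2·0+1·4=4≤17, objective 32.
The best lattice point is (0,5), giving 40.

40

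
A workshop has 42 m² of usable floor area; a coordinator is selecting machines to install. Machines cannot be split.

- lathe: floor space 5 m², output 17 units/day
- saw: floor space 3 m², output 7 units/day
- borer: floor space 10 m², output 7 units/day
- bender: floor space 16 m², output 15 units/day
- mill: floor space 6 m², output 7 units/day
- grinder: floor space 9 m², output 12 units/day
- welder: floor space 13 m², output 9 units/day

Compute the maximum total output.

This is a 0-1 knapsack instance.
Allowing fractional choices, the relaxed optimum would be about 60.1, but machines are indivisible.
lathe + saw + borer + bender + mill: floor space 5 + 3 + 10 + 16 + 6 = 40 ≤ 42, output 17 + 7 + 7 + 15 + 7 = 53.
lathe + saw + bender + mill + grinder: floor space 5 + 3 + 16 + 6 + 9 = 39 ≤ 42, output 17 + 7 + 15 + 7 + 12 = 58.
lathe + saw + mill + grinder + welder: floor space 5 + 3 + 6 + 9 + 13 = 36 ≤ 42, output 17 + 7 + 7 + 12 + 9 = 52.
Best is lathe, saw, bender, mill, and grinder with total output 58.

58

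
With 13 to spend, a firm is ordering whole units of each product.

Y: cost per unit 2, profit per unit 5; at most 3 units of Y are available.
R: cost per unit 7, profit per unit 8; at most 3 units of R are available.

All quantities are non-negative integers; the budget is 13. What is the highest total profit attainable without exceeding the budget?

Y has the best ratio (5/2); taking only Y gives at most 3×5 = 15 (stopped by the supply cap of 3).
Mixing does better — 3×Y and 1×R: cost 13 ≤ 13, profit 3·5 + 1·8 = 23.

23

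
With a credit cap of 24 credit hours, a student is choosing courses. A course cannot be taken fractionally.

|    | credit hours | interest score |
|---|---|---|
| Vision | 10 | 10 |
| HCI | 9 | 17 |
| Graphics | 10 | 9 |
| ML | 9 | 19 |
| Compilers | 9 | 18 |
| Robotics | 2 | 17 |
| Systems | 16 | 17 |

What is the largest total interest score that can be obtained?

This is a 0-1 knapsack instance.
Allowing fractional choices, the relaxed optimum would be about 61.6, but courses are indivisible.
HCI + ML + Robotics: credit hours 9 + 9 + 2 = 20 ≤ 24, interest score 17 + 19 + 17 = 53.
HCI + Compilers + Robotics: credit hours 9 + 9 + 2 = 20 ≤ 24, interest score 17 + 18 + 17 = 52.
ML + Compilers + Robotics: credit hours 9 + 9 + 2 = 20 ≤ 24, interest score 19 + 18 + 17 = 54.
Best is ML, Compilers, and Robotics with total interest score 54.

54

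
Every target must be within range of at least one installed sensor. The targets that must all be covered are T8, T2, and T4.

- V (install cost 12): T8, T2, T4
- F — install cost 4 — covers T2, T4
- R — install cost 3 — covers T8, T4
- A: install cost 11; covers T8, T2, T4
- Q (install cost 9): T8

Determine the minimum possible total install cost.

7

Choose F and R: together they cover T8, T2, T4 — every target.
Total install cost: 4 + 3 = 7.
No cover costs less than 7.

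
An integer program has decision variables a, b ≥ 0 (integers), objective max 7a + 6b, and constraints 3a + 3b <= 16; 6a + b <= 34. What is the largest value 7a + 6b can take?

(a,b)=(5,0): 3·5+3·0=15≤16, 6·5+1·0=30≤34, objective 35.
(a,b)=(4,1): 3·4+3·1=15≤16, 6·4+1·1=25≤34, objective 34.
Maximum is 35 at (a,b)=(5,0).

35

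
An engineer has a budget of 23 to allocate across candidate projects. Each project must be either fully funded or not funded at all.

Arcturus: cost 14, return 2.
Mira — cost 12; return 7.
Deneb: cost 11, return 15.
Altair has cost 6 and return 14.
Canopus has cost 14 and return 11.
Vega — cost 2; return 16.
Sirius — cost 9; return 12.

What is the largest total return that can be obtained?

45

Allowing fractional choices, the relaxed optimum would be about 50.3, but projects are indivisible.
Deneb + Altair + Vega: cost 11 + 6 + 2 = 19 ≤ 23, return 15 + 14 + 16 = 45.
Deneb + Vega + Sirius: cost 11 + 2 + 9 = 22 ≤ 23, return 15 + 16 + 12 = 43.
Best is Deneb, Altair, and Vega with total return 45.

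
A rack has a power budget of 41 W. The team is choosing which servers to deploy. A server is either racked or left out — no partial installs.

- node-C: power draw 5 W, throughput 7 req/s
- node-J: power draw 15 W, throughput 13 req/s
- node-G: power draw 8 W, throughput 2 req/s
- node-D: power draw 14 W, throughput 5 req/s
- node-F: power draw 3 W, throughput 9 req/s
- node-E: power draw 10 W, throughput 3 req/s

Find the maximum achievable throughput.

34

Allowing fractional choices, the relaxed optimum would be about 35.2, but servers are indivisible.
node-C + node-J + node-G + node-F + node-E: power draw 5 + 15 + 8 + 3 + 10 = 41 ≤ 41, throughput 7 + 13 + 2 + 9 + 3 = 34.
node-C + node-J + node-D + node-F: power draw 5 + 15 + 14 + 3 = 37 ≤ 41, throughput 7 + 13 + 5 + 9 = 34.
The maximum throughput is 34; one optimal choice is node-C, node-J, node-D, and node-F.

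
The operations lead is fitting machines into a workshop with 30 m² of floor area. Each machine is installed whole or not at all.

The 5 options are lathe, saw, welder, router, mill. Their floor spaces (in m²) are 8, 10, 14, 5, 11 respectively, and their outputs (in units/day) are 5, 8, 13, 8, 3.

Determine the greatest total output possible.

Allowing fractional choices, the relaxed optimum would be about 29.6, but machines are indivisible.
lathe + welder + router: floor space 8 + 14 + 5 = 27 ≤ 30, output 5 + 13 + 8 = 26.
saw + welder + router: floor space 10 + 14 + 5 = 29 ≤ 30, output 8 + 13 + 8 = 29.
Best is saw, welder, and router with total output 29.

29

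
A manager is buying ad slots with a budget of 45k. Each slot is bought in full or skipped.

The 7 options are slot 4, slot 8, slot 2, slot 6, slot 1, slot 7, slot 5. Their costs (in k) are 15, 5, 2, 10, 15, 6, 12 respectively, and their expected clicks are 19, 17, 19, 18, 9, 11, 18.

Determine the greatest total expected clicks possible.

Allowing fractional choices, the relaxed optimum would be about 95.7, but ad slots are indivisible.
slot 4 + slot 2 + slot 6 + slot 7 + slot 5: cost 15 + 2 + 10 + 6 + 12 = 45 ≤ 45, expected clicks 19 + 19 + 18 + 11 + 18 = 85.
slot 4 + slot 8 + slot 2 + slot 6 + slot 7: cost 15 + 5 + 2 + 10 + 6 = 38 ≤ 45, expected clicks 19 + 17 + 19 + 18 + 11 = 84.
slot 4 + slot 8 + slot 2 + slot 6 + slot 5: cost 15 + 5 + 2 + 10 + 12 = 44 ≤ 45, expected clicks 19 + 17 + 19 + 18 + 18 = 91.
Best is slot 4, slot 8, slot 2, slot 6, and slot 5 with total expected clicks 91.

91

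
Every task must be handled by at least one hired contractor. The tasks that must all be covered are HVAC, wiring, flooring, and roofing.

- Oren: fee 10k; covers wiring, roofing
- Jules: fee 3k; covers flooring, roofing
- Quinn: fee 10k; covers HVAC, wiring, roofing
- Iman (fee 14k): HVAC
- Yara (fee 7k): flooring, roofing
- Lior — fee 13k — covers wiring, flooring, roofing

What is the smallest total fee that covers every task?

This is an integer covering problem.
Choose Jules and Quinn: together they cover HVAC, wiring, flooring, roofing — every task.
Total fee: 3 + 10 = 13.
No cover costs less than 13.

13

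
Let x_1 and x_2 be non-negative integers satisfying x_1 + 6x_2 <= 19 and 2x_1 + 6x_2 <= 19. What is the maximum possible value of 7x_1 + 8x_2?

63

The continuous relaxation peaks at (9.5, 0) with value 66.50; rounding to a feasible lattice point costs some objective.
(x_1,x_2)=(9,0): 1·9+6·0=9≤19, 2·9+6·0=18≤19, objective 63.
(x_1,x_2)=(8,0): 1·8+6·0=8≤19, 2·8+6·0=16≤19, objective 56.
No feasible integer point exceeds 63.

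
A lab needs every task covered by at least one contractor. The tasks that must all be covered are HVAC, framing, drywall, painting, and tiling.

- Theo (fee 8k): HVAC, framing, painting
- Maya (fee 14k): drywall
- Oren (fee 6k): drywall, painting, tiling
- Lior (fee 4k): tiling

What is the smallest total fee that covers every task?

Choose Theo and Oren: together they cover HVAC, framing, drywall, painting, tiling — every task.
Total fee: 8 + 6 = 14.

14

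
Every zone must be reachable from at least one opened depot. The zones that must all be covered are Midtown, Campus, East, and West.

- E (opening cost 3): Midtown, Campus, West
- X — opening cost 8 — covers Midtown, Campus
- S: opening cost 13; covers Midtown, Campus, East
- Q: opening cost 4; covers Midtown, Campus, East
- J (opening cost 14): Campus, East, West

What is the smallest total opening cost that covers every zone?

This is a weighted set-cover instance.
Choose E and Q: together they cover Midtown, Campus, East, West — every zone.
Total opening cost: 3 + 4 = 7.
No cover costs less than 7.

7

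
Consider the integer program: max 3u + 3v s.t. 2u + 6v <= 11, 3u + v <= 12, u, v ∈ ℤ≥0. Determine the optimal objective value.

Relaxing integrality, the LP optimum is 13.12 at (u,v) = (3.81, 0.562), which is not an integer point.
(u,v)=(4,0): 2·4+6·0=8≤11, 3·4+1·0=12≤12, objective 12.
(u,v)=(2,1): 2·2+6·1=10≤11, 3·2+1·1=7≤12, objective 9.
Maximum is 12 at (u,v)=(4,0).

12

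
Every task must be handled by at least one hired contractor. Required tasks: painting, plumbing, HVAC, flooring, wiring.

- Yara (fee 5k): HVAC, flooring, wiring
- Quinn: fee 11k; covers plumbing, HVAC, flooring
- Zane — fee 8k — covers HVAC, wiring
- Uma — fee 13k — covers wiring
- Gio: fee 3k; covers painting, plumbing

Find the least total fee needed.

8

Choose Yara and Gio: together they cover painting, plumbing, HVAC, flooring, wiring — every task.
Total fee: 5 + 3 = 8.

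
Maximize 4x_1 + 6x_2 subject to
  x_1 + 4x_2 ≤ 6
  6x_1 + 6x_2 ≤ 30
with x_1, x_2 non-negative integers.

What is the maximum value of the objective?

Relaxing integrality, the LP optimum is 20.67 at (x_1,x_2) = (4.67, 0.333), which is not an integer point.
(x_1,x_2)=(5,0): 1·5+4·0=5≤6, 6·5+6·0=30≤30, objective 20.
(x_1,x_2)=(4,0): 1·4+4·0=4≤6, 6·4+6·0=24≤30, objective 16.
(x_1,x_2)=(3,0): 1·3+4·0=3≤6, 6·3+6·0=18≤30, objective 12.
Maximum is 20 at (x_1,x_2)=(5,0).

20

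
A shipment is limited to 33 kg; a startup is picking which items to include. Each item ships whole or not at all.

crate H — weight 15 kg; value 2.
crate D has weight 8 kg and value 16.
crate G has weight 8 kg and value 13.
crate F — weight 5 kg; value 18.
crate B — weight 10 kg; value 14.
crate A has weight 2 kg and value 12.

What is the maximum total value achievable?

73

crate D + crate F + crate B + crate A: weight 8 + 5 + 10 + 2 = 25 ≤ 33, value 16 + 18 + 14 + 12 = 60.
crate D + crate G + crate F + crate B + crate A: weight 8 + 8 + 5 + 10 + 2 = 33 ≤ 33, value 16 + 13 + 18 + 14 + 12 = 73.
crate D + crate G + crate F + crate B: weight 8 + 8 + 5 + 10 = 31 ≤ 33, value 16 + 13 + 18 + 14 = 61.
Best is crate D, crate G, crate F, crate B, and crate A with total value 73.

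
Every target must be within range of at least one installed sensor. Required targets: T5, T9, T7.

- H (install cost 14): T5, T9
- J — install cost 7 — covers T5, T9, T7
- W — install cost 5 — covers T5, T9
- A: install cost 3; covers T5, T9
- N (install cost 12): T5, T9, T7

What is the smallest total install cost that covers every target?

7

This is an integer covering problem.
The greedy cost-per-new-target heuristic would pick A and J for 10, but a cheaper cover exists.
J alone covers T5, T9, T7 — every target.
Total install cost: 7.
No cover costs less than 7.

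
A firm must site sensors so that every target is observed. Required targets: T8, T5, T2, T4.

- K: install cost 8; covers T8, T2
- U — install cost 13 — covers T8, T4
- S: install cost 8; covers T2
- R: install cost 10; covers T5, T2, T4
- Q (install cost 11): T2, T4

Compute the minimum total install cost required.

18

Choose K and R: together they cover T8, T5, T2, T4 — every target.
Total install cost: 8 + 10 = 18.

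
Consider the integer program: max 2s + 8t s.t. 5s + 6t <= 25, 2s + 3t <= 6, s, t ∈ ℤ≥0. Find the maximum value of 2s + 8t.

(s,t)=(0,2): 5·0+6·2=12≤25, 2·0+3·2=6≤6, objective 16.
(s,t)=(1,1): 5·1+6·1=11≤25, 2·1+3·1=5≤6, objective 10.
(s,t)=(0,1): 5·0+6·1=6≤25, 2·0+3·1=3≤6, objective 8.
Maximum is 16 at (s,t)=(0,2).

16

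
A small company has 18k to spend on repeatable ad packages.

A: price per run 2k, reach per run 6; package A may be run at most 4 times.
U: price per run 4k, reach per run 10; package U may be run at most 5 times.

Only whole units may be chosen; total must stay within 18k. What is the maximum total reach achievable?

1×A and 4×U: price 18 ≤ 18, reach 1·6 + 4·10 = 46.
3×A and 3×U: price 18 ≤ 18, reach 3·6 + 3·10 = 48.
Best is 48.

48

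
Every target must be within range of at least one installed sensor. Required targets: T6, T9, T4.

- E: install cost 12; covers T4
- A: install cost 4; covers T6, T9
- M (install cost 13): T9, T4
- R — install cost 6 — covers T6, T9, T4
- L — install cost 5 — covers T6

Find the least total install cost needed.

6

This is a weighted set-cover instance.
The greedy cost-per-new-target heuristic would pick A and R for 10, but a cheaper cover exists.
R alone covers T6, T9, T4 — every target.
Total install cost: 6.
No cover costs less than 6.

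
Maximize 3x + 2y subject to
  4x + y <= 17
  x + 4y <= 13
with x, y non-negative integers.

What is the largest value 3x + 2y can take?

Relaxing integrality, the LP optimum is 15.67 at (x,y) = (3.67, 2.33), which is not an integer point.
(x,y)=(4,1): 4·4+1·1=17≤17, 1·4+4·1=8≤13, objective 14.
(x,y)=(3,2): 4·3+1·2=14≤17, 1·3+4·2=11≤13, objective 13.
Maximum is 14 at (x,y)=(4,1).

14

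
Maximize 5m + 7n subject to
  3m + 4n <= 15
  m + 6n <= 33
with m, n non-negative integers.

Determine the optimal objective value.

26

Relaxing integrality, the LP optimum is 26.25 at (m,n) = (0, 3.75), which is not an integer point.
(m,n)=(1,3): 3·1+4·3=15≤15, 1·1+6·3=19≤33, objective 26.
(m,n)=(2,2): 3·2+4·2=14≤15, 1·2+6·2=14≤33, objective 24.
Maximum is 26 at (m,n)=(1,3).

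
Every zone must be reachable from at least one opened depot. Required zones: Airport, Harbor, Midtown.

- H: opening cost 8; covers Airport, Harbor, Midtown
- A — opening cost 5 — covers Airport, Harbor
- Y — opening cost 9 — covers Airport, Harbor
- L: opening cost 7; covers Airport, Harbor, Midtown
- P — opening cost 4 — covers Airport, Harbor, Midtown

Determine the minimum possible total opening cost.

This is a weighted set-cover instance.
P alone covers Airport, Harbor, Midtown — every zone.
Total opening cost: 4.
No cover costs less than 4.

4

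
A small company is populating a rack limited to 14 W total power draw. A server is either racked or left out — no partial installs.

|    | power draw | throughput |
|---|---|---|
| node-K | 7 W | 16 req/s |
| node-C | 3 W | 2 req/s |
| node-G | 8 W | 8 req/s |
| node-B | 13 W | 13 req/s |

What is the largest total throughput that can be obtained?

Allowing fractional choices, the relaxed optimum would be about 23.0, but servers are indivisible.
node-K + node-C: power draw 7 + 3 = 10 ≤ 14, throughput 16 + 2 = 18.
node-K: power draw 7 ≤ 14, throughput 16.
node-B: power draw 13 ≤ 14, throughput 13.
Best is node-K and node-C with total throughput 18.

18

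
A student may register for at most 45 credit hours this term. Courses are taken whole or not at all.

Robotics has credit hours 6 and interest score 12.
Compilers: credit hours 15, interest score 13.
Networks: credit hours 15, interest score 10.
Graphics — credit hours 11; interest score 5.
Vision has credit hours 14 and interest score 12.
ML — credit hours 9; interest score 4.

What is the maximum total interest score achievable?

41

This is an integer program with binary decision variables.
Allowing fractional choices, the relaxed optimum would be about 43.7, but courses are indivisible.
Robotics + Compilers + Vision + ML: credit hours 6 + 15 + 14 + 9 = 44 ≤ 45, interest score 12 + 13 + 12 + 4 = 41.
Robotics + Compilers + Networks + ML: credit hours 6 + 15 + 15 + 9 = 45 ≤ 45, interest score 12 + 13 + 10 + 4 = 39.
Robotics + Networks + Vision + ML: credit hours 6 + 15 + 14 + 9 = 44 ≤ 45, interest score 12 + 10 + 12 + 4 = 38.
Best is Robotics, Compilers, Vision, and ML with total interest score 41.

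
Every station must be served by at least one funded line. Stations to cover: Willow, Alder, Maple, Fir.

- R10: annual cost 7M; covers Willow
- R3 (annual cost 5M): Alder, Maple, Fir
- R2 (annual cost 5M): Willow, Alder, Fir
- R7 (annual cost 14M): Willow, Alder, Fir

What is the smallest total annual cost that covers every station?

Choose R3 and R2: together they cover Willow, Alder, Maple, Fir — every station.
Total annual cost: 5 + 5 = 10.

10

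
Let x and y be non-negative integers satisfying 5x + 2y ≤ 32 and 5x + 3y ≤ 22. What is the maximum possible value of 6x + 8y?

(x,y)=(0,7) is feasible, giving 56.
(x,y)=(0,6) is feasible, giving 48.
Maximum is 56 at (x,y)=(0,7).

56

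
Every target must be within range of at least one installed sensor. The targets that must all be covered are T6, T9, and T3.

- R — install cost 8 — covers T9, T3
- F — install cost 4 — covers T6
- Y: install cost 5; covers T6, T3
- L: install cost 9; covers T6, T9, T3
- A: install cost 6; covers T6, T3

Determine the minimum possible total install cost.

L alone covers T6, T9, T3 — every target.
Total install cost: 9.

9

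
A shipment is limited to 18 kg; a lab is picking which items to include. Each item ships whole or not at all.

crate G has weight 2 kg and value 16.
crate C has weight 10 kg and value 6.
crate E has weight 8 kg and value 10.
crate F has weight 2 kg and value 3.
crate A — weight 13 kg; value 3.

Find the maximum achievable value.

29

This is an integer program with binary decision variables.
Allowing fractional choices, the relaxed optimum would be about 32.6, but items are indivisible.
crate G + crate E: weight 2 + 8 = 10 ≤ 18, value 16 + 10 = 26.
crate G + crate C + crate F: weight 2 + 10 + 2 = 14 ≤ 18, value 16 + 6 + 3 = 25.
crate G + crate E + crate F: weight 2 + 8 + 2 = 12 ≤ 18, value 16 + 10 + 3 = 29.
Best is crate G, crate E, and crate F with total value 29.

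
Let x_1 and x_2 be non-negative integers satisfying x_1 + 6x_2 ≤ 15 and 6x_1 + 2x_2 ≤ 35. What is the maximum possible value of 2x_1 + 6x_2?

Relaxing integrality, the LP optimum is 20.29 at (x_1,x_2) = (5.29, 1.62), which is not an integer point.
(x_1,x_2)=(3,2): 1·3+6·2=15≤15, 6·3+2·2=22≤35, objective 18.
(x_1,x_2)=(5,1): 1·5+6·1=11≤15, 6·5+2·1=32≤35, objective 16.
(x_1,x_2)=(2,2): 1·2+6·2=14≤15, 6·2+2·2=16≤35, objective 16.
(x_1,x_2)=(4,1): 1·4+6·1=10≤15, 6·4+2·1=26≤35, objective 14.
No feasible integer point exceeds 18.

18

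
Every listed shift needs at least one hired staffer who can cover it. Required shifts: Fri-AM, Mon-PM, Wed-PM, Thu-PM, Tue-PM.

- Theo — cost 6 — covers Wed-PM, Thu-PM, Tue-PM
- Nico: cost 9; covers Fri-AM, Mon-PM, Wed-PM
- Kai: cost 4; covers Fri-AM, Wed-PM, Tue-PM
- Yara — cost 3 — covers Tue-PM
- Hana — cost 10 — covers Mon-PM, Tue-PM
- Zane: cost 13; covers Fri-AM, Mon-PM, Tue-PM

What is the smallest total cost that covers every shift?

15

Choose Theo and Nico: together they cover Fri-AM, Mon-PM, Wed-PM, Thu-PM, Tue-PM — every shift.
Total cost: 6 + 9 = 15.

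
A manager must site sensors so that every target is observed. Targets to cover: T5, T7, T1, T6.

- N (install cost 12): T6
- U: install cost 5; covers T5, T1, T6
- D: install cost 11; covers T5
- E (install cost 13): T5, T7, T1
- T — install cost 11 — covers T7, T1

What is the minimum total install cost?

This is an integer covering problem.
Choose U and T: together they cover T5, T7, T1, T6 — every target.
Total install cost: 5 + 11 = 16.
No cover costs less than 16.

16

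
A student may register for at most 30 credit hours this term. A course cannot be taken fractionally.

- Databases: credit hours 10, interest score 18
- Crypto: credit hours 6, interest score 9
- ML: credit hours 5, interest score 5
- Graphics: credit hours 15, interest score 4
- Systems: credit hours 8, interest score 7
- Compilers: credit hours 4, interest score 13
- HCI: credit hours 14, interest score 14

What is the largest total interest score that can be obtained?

47

This is a 0-1 knapsack instance.
Take Databases, Crypto, Systems, and Compilers: credit hours 10 + 6 + 8 + 4 = 28 ≤ 30, interest score 18 + 9 + 7 + 13 = 47.
No other feasible combination does better.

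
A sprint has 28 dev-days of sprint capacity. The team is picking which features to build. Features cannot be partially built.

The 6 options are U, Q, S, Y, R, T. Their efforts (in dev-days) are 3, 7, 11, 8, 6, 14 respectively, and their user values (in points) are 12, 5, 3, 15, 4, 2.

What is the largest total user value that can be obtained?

Allowing fractional choices, the relaxed optimum would be about 37.1, but features are indivisible.
U + S + Y + R: effort 3 + 11 + 8 + 6 = 28 ≤ 28, user value 12 + 3 + 15 + 4 = 34.
U + Q + Y: effort 3 + 7 + 8 = 18 ≤ 28, user value 12 + 5 + 15 = 32.
U + Q + Y + R: effort 3 + 7 + 8 + 6 = 24 ≤ 28, user value 12 + 5 + 15 + 4 = 36.
Best is U, Q, Y, and R with total user value 36.

36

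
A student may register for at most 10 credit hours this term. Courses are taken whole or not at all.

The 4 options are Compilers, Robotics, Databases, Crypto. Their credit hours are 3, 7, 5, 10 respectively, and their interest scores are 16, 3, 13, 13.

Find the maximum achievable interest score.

29

Allowing fractional choices, the relaxed optimum would be about 31.6, but courses are indivisible.
Compilers + Robotics: credit hours 3 + 7 = 10 ≤ 10, interest score 16 + 3 = 19.
Compilers + Databases: credit hours 3 + 5 = 8 ≤ 10, interest score 16 + 13 = 29.
Compilers: credit hours 3 ≤ 10, interest score 16.
Best is Compilers and Databases with total interest score 29.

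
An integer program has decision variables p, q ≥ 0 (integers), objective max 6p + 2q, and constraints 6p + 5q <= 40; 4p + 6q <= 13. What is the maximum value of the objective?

(p,q)=(3,0): 6·3+5·0=18≤40, 4·3+6·0=12≤13, objective 18.
(p,q)=(2,0): 6·2+5·0=12≤40, 4·2+6·0=8≤13, objective 12.
No feasible integer point exceeds 18.

18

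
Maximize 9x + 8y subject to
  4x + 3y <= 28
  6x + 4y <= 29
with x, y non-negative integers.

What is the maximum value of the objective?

(x,y)=(0,7): 4·0+3·7=21≤28, 6·0+4·7=28≤29, objective 56.
(x,y)=(0,6): 4·0+3·6=18≤28, 6·0+4·6=24≤29, objective 48.
No feasible integer point exceeds 56.

56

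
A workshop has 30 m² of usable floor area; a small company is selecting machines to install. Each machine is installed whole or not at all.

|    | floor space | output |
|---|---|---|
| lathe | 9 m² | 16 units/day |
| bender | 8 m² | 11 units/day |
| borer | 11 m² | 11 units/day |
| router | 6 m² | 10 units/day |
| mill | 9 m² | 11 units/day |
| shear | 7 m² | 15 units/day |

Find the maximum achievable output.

52

This is an integer program with binary decision variables.
bender + router + mill + shear: floor space 8 + 6 + 9 + 7 = 30 ≤ 30, output 11 + 10 + 11 + 15 = 47.
lathe + bender + shear: floor space 9 + 8 + 7 = 24 ≤ 30, output 16 + 11 + 15 = 42.
lathe + bender + router + shear: floor space 9 + 8 + 6 + 7 = 30 ≤ 30, output 16 + 11 + 10 + 15 = 52.
Best is lathe, bender, router, and shear with total output 52.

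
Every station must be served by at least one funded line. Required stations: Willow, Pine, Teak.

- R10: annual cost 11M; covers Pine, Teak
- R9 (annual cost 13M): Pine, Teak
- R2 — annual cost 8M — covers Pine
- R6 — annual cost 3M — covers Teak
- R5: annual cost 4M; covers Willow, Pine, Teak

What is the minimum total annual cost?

4

R5 alone covers Willow, Pine, Teak — every station.
Total annual cost: 4.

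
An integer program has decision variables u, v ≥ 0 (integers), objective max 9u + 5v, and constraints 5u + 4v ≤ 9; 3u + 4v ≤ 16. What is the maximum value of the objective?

(u,v)=(1,1) is feasible, giving 14.
(u,v)=(0,2) is feasible, giving 10.
The best lattice point is (1,1), giving 14.

14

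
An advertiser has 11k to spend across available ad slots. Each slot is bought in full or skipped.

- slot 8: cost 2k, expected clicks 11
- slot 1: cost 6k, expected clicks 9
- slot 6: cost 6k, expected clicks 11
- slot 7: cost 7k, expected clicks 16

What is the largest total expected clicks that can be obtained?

slot 8 + slot 7: cost 2 + 7 = 9 ≤ 11, expected clicks 11 + 16 = 27.
slot 8 + slot 6: cost 2 + 6 = 8 ≤ 11, expected clicks 11 + 11 = 22.
Best is slot 8 and slot 7 with total expected clicks 27.

27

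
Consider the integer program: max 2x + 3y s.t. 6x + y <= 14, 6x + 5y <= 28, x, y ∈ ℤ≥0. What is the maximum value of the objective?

(x,y)=(0,5): 6·0+1·5=5≤14, 6·0+5·5=25≤28, objective 15.
(x,y)=(1,4): 6·1+1·4=10≤14, 6·1+5·4=26≤28, objective 14.
No feasible integer point exceeds 15.

15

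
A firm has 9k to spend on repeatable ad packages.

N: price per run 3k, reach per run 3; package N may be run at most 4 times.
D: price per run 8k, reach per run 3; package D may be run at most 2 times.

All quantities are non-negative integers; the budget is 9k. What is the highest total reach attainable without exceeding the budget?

This is a bounded integer knapsack.
Take 3×N: price 9 ≤ 9, reach 3·3 = 9.
No other integer combination yields more.

9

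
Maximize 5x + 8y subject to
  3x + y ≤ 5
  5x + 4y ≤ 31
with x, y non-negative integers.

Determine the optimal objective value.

(x,y)=(0,5) is feasible, giving 40.
(x,y)=(0,4) is feasible, giving 32.
Maximum is 40 at (x,y)=(0,5).

40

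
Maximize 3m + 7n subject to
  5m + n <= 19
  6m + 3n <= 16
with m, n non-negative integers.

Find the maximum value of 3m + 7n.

35

Relaxing integrality, the LP optimum is 37.33 at (m,n) = (0, 5.33), which is not an integer point.
(m,n)=(0,5): 5·0+1·5=5≤19, 6·0+3·5=15≤16, objective 35.
(m,n)=(0,4): 5·0+1·4=4≤19, 6·0+3·4=12≤16, objective 28.
The best lattice point is (0,5), giving 35.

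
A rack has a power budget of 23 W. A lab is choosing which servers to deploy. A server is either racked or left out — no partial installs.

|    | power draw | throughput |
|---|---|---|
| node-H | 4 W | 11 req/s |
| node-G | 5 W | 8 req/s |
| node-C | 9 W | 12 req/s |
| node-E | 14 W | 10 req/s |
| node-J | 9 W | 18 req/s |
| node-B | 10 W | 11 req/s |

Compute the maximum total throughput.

Take node-H, node-C, and node-J: power draw 4 + 9 + 9 = 22 ≤ 23, throughput 11 + 12 + 18 = 41.
No other feasible combination does better.

41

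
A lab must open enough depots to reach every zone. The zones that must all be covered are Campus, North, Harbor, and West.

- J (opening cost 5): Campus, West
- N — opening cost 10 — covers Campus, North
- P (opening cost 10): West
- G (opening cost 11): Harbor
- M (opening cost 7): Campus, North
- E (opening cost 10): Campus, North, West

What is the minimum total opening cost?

21

The greedy cost-per-new-zone heuristic would pick J, M, and G for 23, but a cheaper cover exists.
Choose G and E: together they cover Campus, North, Harbor, West — every zone.
Total opening cost: 11 + 10 = 21.
No cover costs less than 21.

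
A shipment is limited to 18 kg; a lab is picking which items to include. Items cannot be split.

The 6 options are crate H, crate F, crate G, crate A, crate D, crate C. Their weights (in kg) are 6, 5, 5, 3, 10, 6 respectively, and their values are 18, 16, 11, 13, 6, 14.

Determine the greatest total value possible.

48

Treat it as a binary knapsack problem.
crate H + crate F + crate C: weight 6 + 5 + 6 = 17 ≤ 18, value 18 + 16 + 14 = 48.
crate H + crate A + crate C: weight 6 + 3 + 6 = 15 ≤ 18, value 18 + 13 + 14 = 45.
crate H + crate F + crate A: weight 6 + 5 + 3 = 14 ≤ 18, value 18 + 16 + 13 = 47.
Best is crate H, crate F, and crate C with total value 48.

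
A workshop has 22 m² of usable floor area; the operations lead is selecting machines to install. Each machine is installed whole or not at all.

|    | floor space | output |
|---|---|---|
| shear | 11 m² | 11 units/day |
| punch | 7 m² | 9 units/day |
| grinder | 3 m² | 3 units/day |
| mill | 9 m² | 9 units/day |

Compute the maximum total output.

23

This is an integer program with binary decision variables.
Allowing fractional choices, the relaxed optimum would be about 24.0, but machines are indivisible.
shear + punch + grinder: floor space 11 + 7 + 3 = 21 ≤ 22, output 11 + 9 + 3 = 23.
punch + grinder + mill: floor space 7 + 3 + 9 = 19 ≤ 22, output 9 + 3 + 9 = 21.
shear + punch: floor space 11 + 7 = 18 ≤ 22, output 11 + 9 = 20.
Best is shear, punch, and grinder with total output 23.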